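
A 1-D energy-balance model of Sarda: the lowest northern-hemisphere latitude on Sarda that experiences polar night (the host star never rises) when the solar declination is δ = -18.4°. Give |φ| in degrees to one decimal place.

|φ| = 71.6°

Polar night requires cos H₀ = −tan φ tan δ ≥ 1, i.e. tan φ tan δ ≤ −1.
The boundary is |tan φ| · |tan δ| = 1, so |φ| = 90° − |δ| = 90° − 18.4° = 71.6° in the northern hemisphere.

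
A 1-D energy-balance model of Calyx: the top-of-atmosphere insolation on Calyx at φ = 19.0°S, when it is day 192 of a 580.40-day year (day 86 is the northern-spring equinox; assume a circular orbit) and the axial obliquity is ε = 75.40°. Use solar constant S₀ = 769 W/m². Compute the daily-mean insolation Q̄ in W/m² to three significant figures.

Solar longitude: λ_s = 360° × (192 − 86)/580.40 = 65.748°.
sin δ = sin 75.40° × sin 65.748° = 0.88230, so δ = +61.922°.
cos H₀ = −tan(-19.0°) tan(+61.922°) = 0.6455, H₀ = 0.8692 rad.
Bracket: H₀ sin φ sin δ + cos φ cos δ sin H₀ = 0.8692×-0.32557×0.88230 + 0.94552×0.47068×0.76380 = -0.249678 + 0.339920 = 0.090242.
Q̄ = (S₀/π) × [bracket] = (769/π) × 0.090242 = 22.09 W/m².

Q̄ ≈ 22.1 W/m²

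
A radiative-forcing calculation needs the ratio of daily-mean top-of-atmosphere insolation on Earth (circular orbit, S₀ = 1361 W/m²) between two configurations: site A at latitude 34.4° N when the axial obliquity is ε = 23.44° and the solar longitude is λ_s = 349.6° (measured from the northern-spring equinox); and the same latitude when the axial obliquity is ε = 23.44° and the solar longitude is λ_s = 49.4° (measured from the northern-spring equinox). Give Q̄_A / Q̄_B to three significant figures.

— Configuration A (φ=+34.4°):
Solar declination: sin δ = sin ε · sin λ_s = sin 23.44° × sin 349.6° = -0.07181, so δ = -4.118°.
cos H₀ = −tan(+34.4°) tan(-4.118°) = 0.0493, H₀ = 1.5215 rad.
Bracket: H₀ sin φ sin δ + cos φ cos δ sin H₀ = 1.5215×0.56497×-0.07181 + 0.82511×0.99742×0.99878 = -0.061728 + 0.821977 = 0.760249.
Q̄ = (S₀/π) × [bracket] = (1361/π) × 0.760249 = 329.35 W/m².
— Configuration B (φ=+34.4°):
Solar declination: sin δ = sin ε · sin λ_s = sin 23.44° × sin 49.4° = 0.30203, so δ = +17.580°.
cos H₀ = −tan(+34.4°) tan(+17.580°) = -0.2169, H₀ = 1.7895 rad.
Bracket: H₀ sin φ sin δ + cos φ cos δ sin H₀ = 1.7895×0.56497×0.30203 + 0.82511×0.95330×0.97619 = 0.305357 + 0.767849 = 1.073206.
Q̄ = (S₀/π) × [bracket] = (1361/π) × 1.073206 = 464.93 W/m².
Ratio Q̄_A / Q̄_B = 329.35 / 464.93 = 0.7084.

Q̄_A / Q̄_B ≈ 0.708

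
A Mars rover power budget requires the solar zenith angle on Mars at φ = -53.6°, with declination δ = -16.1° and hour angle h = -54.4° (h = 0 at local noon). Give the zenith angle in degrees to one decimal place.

θ_z = 56.3°

cos θ_z = sin φ sin δ + cos φ cos δ cos h = 0.223209 + 0.331894 = 0.555103.
θ_z = arccos(0.555103) = 56.3°.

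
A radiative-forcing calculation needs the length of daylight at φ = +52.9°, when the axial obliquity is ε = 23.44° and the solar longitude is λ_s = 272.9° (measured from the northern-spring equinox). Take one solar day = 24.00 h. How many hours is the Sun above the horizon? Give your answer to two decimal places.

7.34 h

Solar declination: sin δ = sin ε · sin λ_s = sin 23.44° × sin 272.9° = -0.39728, so δ = -23.408°.
cos H₀ = −tan φ · tan δ = −tan(+52.9°) × tan(-23.408°) = 0.5724, so H₀ = 0.9614 rad = 55.08°.
Daylight = 2H₀/(2π) × 24.00 h = (0.9614/π) × 24.00 = 7.34 h.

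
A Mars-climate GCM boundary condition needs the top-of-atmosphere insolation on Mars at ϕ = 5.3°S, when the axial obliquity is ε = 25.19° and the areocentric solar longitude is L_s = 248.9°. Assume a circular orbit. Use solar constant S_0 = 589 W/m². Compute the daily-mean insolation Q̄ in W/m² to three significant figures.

sin δ = sin 25.19° × sin 248.9° = -0.39708, so δ = -23.396°.
cos h₀ = −tan(-5.3°) tan(-23.396°) = -0.0401, h₀ = 1.6109 rad.
Bracket: h₀ sin ϕ sin δ + cos ϕ cos δ sin h₀ = 1.6109×-0.09237×-0.39708 + 0.99572×0.91778×0.99919 = 0.059085 + 0.913112 = 0.972197.
Q̄ = (S_0/π) × [bracket] = (589/π) × 0.972197 = 182.3 W/m².

Q̄ ≈ 182 W/m²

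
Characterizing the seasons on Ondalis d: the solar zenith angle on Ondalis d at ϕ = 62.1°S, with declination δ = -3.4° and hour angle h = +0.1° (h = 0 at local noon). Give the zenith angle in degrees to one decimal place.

θ_z = 58.7°

cos θ_z = sin ϕ sin δ + cos ϕ cos δ cos h = 0.052413 + 0.467105 = 0.519518.
θ_z = arccos(0.519518) = 58.7°.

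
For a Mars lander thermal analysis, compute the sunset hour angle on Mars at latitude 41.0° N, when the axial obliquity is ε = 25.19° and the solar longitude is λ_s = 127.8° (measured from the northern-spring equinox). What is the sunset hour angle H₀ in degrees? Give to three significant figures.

H₀ = 108°

Solar declination: sin δ = sin ε · sin λ_s = sin 25.19° × sin 127.8° = 0.33631, so δ = +19.652°.
cos H₀ = −tan φ · tan δ = −tan(+41.0°) × tan(+19.652°) = -0.3104, so H₀ = 1.8864 rad = 108.09°.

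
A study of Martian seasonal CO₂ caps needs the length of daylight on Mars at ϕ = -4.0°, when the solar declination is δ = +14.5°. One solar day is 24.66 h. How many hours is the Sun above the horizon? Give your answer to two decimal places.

12.19 h

cos h₀ = −tan ϕ · tan δ = −tan(-4.0°) × tan(+14.500°) = 0.0181, so h₀ = 1.5527 rad = 88.96°.
Daylight = 2h₀/(2π) × 24.66 h = (1.5527/π) × 24.66 = 12.19 h.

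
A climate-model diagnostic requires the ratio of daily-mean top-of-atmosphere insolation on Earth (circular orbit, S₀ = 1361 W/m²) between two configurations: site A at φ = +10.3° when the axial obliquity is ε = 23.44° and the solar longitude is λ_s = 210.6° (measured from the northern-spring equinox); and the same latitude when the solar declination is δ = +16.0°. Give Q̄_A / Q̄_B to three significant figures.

Q̄_A / Q̄_B ≈ 0.886

— Configuration A (φ=+10.3°):
Solar declination: sin δ = sin ε · sin λ_s = sin 23.44° × sin 210.6° = -0.20249, so δ = -11.683°.
cos H₀ = −tan(+10.3°) tan(-11.683°) = 0.0376, H₀ = 1.5332 rad.
Bracket: H₀ sin φ sin δ + cos φ cos δ sin H₀ = 1.5332×0.17880×-0.20249 + 0.98389×0.97928×0.99929 = -0.055510 + 0.962820 = 0.907310.
Q̄ = (S₀/π) × [bracket] = (1361/π) × 0.907310 = 393.06 W/m².
— Configuration B (φ=+10.3°):
cos H₀ = −tan(+10.3°) tan(+16.000°) = -0.0521, H₀ = 1.6229 rad.
Bracket: H₀ sin φ sin δ + cos φ cos δ sin H₀ = 1.6229×0.17880×0.27564 + 0.98389×0.96126×0.99864 = 0.079984 + 0.944488 = 1.024472.
Q̄ = (S₀/π) × [bracket] = (1361/π) × 1.024472 = 443.82 W/m².
Ratio Q̄_A / Q̄_B = 393.06 / 443.82 = 0.8856.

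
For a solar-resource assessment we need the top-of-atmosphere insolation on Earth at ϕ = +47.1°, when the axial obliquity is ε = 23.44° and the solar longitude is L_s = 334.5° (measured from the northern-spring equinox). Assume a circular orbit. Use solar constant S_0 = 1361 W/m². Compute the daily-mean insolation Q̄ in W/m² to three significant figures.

Solar declination: sin δ = sin ε · sin L_s = sin 23.44° × sin 334.5° = -0.17125, so δ = -9.861°.
cos h₀ = −tan(+47.1°) tan(-9.861°) = 0.1871, h₀ = 1.3826 rad.
Bracket: h₀ sin ϕ sin δ + cos ϕ cos δ sin h₀ = 1.3826×0.73254×-0.17125 + 0.68072×0.98523×0.98235 = -0.173444 + 0.658829 = 0.485385.
Q̄ = (S_0/π) × [bracket] = (1361/π) × 0.485385 = 210.3 W/m².

Q̄ ≈ 210 W/m²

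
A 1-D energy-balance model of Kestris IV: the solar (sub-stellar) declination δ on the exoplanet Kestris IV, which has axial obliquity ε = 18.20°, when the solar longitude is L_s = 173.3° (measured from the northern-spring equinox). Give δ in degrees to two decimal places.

sin δ = sin ε · sin L_s = sin 18.20° × sin 173.3° = 0.036440.
δ = arcsin(0.036440) = +2.09°.

δ = +2.09°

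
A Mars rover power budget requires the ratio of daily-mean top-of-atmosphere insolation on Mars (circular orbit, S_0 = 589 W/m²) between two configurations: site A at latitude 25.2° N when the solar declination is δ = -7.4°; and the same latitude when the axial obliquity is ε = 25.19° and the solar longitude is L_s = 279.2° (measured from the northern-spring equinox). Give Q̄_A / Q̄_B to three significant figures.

Q̄_A / Q̄_B ≈ 1.45

— Configuration A (ϕ=+25.2°):
cos h₀ = −tan(+25.2°) tan(-7.400°) = 0.0611, h₀ = 1.5096 rad.
Bracket: h₀ sin ϕ sin δ + cos ϕ cos δ sin h₀ = 1.5096×0.42578×-0.12880 + 0.90483×0.99167×0.99813 = -0.082787 + 0.895615 = 0.812828.
Q̄ = (S_0/π) × [bracket] = (589/π) × 0.812828 = 152.39 W/m².
— Configuration B (ϕ=+25.2°):
Solar declination: sin δ = sin ε · sin L_s = sin 25.19° × sin 279.2° = -0.42015, so δ = -24.844°.
cos h₀ = −tan(+25.2°) tan(-24.844°) = 0.2179, h₀ = 1.3512 rad.
Bracket: h₀ sin ϕ sin δ + cos ϕ cos δ sin h₀ = 1.3512×0.42578×-0.42015 + 0.90483×0.90746×0.97598 = -0.241718 + 0.801374 = 0.559656.
Q̄ = (S_0/π) × [bracket] = (589/π) × 0.559656 = 104.93 W/m².
Ratio Q̄_A / Q̄_B = 152.39 / 104.93 = 1.452.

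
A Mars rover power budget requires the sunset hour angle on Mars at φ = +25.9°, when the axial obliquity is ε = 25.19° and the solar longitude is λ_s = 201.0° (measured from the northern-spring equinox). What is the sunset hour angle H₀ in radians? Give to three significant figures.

Solar declination: sin δ = sin ε · sin λ_s = sin 25.19° × sin 201.0° = -0.15253, so δ = -8.774°.
cos H₀ = −tan φ · tan δ = −tan(+25.9°) × tan(-8.774°) = 0.0749, so H₀ = 1.4958 rad = 85.70°.

H₀ = 1.50 rad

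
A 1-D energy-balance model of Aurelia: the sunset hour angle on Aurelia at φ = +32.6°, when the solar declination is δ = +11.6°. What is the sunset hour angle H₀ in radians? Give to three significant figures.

H₀ = 1.70 rad

cos H₀ = −tan φ · tan δ = −tan(+32.6°) × tan(+11.600°) = -0.1313, so H₀ = 1.7025 rad = 97.54°.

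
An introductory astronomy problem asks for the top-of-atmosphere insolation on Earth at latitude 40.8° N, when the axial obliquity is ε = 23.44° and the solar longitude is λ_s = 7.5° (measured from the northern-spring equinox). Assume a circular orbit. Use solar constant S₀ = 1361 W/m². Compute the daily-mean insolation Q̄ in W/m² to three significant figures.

Solar declination: sin δ = sin ε · sin λ_s = sin 23.44° × sin 7.5° = 0.05192, so δ = +2.976°.
cos H₀ = −tan(+40.8°) tan(+2.976°) = -0.0449, H₀ = 1.6157 rad.
Bracket: H₀ sin φ sin δ + cos φ cos δ sin H₀ = 1.6157×0.65342×0.05192 + 0.75700×0.99865×0.99899 = 0.054814 + 0.755215 = 0.810029.
Q̄ = (S₀/π) × [bracket] = (1361/π) × 0.810029 = 350.9 W/m².

Q̄ ≈ 351 W/m²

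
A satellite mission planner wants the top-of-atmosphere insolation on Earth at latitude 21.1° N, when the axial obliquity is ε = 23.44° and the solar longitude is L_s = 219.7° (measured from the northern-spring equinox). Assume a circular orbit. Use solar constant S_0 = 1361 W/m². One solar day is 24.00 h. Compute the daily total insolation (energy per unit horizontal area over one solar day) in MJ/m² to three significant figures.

Solar declination: sin δ = sin ε · sin L_s = sin 23.44° × sin 219.7° = -0.25409, so δ = -14.720°.
cos h₀ = −tan(+21.1°) tan(-14.720°) = 0.1014, h₀ = 1.4692 rad.
Bracket: h₀ sin ϕ sin δ + cos ϕ cos δ sin h₀ = 1.4692×0.36000×-0.25409 + 0.93295×0.96718×0.99485 = -0.134391 + 0.897684 = 0.763293.
Q̄ = (S_0/π) × [bracket] = (1361/π) × 0.763293 = 330.67 W/m².
Daily total = Q̄ × 24.00 h × 3600 s/h = 330.67 × 24.00 × 3600 / 10⁶ = 28.57 MJ/m².

28.6 MJ/m²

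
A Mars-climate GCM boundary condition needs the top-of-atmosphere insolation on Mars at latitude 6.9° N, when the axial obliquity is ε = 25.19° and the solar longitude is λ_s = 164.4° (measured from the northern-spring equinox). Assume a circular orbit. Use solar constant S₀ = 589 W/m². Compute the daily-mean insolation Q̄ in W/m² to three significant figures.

Q̄ ≈ 189 W/m²

Solar declination: sin δ = sin ε · sin λ_s = sin 25.19° × sin 164.4° = 0.11446, so δ = +6.572°.
cos H₀ = −tan(+6.9°) tan(+6.572°) = -0.0139, H₀ = 1.5847 rad.
Bracket: H₀ sin φ sin δ + cos φ cos δ sin H₀ = 1.5847×0.12014×0.11446 + 0.99276×0.99343×0.99990 = 0.021792 + 0.986139 = 1.007931.
Q̄ = (S₀/π) × [bracket] = (589/π) × 1.007931 = 189.0 W/m².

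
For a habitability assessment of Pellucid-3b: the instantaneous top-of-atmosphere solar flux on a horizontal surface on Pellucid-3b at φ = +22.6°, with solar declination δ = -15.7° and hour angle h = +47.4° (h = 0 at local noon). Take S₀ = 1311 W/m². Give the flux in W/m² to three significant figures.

652 W/m²

cos θ_z = sin φ sin δ + cos φ cos δ cos h = -0.103990 + 0.601585 = 0.497595.
Flux = S₀ · cos θ_z = 1311 × 0.497595 = 652.3 W/m².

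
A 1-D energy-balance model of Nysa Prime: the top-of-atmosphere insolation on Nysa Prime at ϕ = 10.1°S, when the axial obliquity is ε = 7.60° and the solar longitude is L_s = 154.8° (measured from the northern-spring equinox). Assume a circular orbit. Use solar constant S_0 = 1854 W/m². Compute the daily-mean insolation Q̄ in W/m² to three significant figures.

Solar declination: sin δ = sin ε · sin L_s = sin 7.60° × sin 154.8° = 0.05631, so δ = +3.228°.
cos h₀ = −tan(-10.1°) tan(+3.228°) = 0.0100, h₀ = 1.5607 rad.
Bracket: h₀ sin ϕ sin δ + cos ϕ cos δ sin h₀ = 1.5607×-0.17537×0.05631 + 0.98450×0.99841×0.99995 = -0.015412 + 0.982885 = 0.967473.
Q̄ = (S_0/π) × [bracket] = (1854/π) × 0.967473 = 571.0 W/m².

Q̄ ≈ 571 W/m²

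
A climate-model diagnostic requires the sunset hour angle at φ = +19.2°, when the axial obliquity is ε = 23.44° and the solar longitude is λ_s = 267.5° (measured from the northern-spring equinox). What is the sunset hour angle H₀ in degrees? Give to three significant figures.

H₀ = 81.3°

Solar declination: sin δ = sin ε · sin λ_s = sin 23.44° × sin 267.5° = -0.39741, so δ = -23.416°.
cos H₀ = −tan φ · tan δ = −tan(+19.2°) × tan(-23.416°) = 0.1508, so H₀ = 1.4194 rad = 81.33°.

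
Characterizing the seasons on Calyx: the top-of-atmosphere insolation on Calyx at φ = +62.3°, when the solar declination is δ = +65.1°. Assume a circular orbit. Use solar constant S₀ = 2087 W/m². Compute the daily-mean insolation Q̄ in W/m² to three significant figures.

Q̄ ≈ 1.68e+03 W/m²

cos H₀ = −tan(+62.3°) tan(+65.100°) = -4.1034 ≤ −1 ⇒ polar day, H₀ = π.
Bracket: H₀ sin φ sin δ + cos φ cos δ sin H₀ = 3.1416×0.88539×0.90704 + 0.46484×0.42104×0.00000 = 2.522969 + 0.000000 = 2.522969.
Q̄ = (S₀/π) × [bracket] = (2087/π) × 2.522969 = 1676 W/m².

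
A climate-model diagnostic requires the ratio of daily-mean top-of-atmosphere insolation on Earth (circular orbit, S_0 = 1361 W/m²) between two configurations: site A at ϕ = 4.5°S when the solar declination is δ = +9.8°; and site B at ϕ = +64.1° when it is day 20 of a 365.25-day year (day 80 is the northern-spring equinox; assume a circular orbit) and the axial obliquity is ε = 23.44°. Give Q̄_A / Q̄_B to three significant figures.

— Configuration A (ϕ=-4.5°):
cos h₀ = −tan(-4.5°) tan(+9.800°) = 0.0136, h₀ = 1.5572 rad.
Bracket: h₀ sin ϕ sin δ + cos ϕ cos δ sin h₀ = 1.5572×-0.07846×0.17021 + 0.99692×0.98541×0.99991 = -0.020796 + 0.982287 = 0.961491.
Q̄ = (S_0/π) × [bracket] = (1361/π) × 0.961491 = 416.54 W/m².
— Configuration B (ϕ=+64.1°):
Solar longitude: L_s = 360° × (20 − 80)/365.25 = -59.138°, i.e. -59.138° + 360° = 300.862°.
sin δ = sin 23.44° × sin 300.862° = -0.34146, so δ = -19.966°.
cos h₀ = −tan(+64.1°) tan(-19.966°) = 0.7482, h₀ = 0.7255 rad.
Bracket: h₀ sin ϕ sin δ + cos ϕ cos δ sin h₀ = 0.7255×0.89956×-0.34146 + 0.43680×0.93990×0.66349 = -0.222847 + 0.272395 = 0.049548.
Q̄ = (S_0/π) × [bracket] = (1361/π) × 0.049548 = 21.465 W/m².
Ratio Q̄_A / Q̄_B = 416.54 / 21.465 = 19.41.

Q̄_A / Q̄_B ≈ 19.4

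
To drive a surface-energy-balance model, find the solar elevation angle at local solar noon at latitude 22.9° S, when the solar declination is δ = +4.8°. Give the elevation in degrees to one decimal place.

62.3°

At local noon the hour angle is zero, so the zenith angle equals |φ − δ| = |-22.9° − (+4.800°)| = 27.700°.
Elevation = 90° − 27.700° = 62.3°.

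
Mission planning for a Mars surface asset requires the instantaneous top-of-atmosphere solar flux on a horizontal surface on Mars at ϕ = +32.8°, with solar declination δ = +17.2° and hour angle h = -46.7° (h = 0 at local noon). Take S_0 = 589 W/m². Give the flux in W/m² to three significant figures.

419 W/m²

cos θ_z = sin ϕ sin δ + cos ϕ cos δ cos h = 0.160187 + 0.550695 = 0.710882.
Flux = S_0 · cos θ_z = 589 × 0.710882 = 418.7 W/m².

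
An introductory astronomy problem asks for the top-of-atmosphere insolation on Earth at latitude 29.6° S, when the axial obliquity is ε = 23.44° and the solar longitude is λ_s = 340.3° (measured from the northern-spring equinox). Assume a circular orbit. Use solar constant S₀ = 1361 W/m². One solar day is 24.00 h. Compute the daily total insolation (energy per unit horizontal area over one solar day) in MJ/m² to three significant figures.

Solar declination: sin δ = sin ε · sin λ_s = sin 23.44° × sin 340.3° = -0.13409, so δ = -7.706°.
cos H₀ = −tan(-29.6°) tan(-7.706°) = -0.0769, H₀ = 1.6477 rad.
Bracket: H₀ sin φ sin δ + cos φ cos δ sin H₀ = 1.6477×-0.49394×-0.13409 + 0.86949×0.99097×0.99704 = 0.109131 + 0.859088 = 0.968219.
Q̄ = (S₀/π) × [bracket] = (1361/π) × 0.968219 = 419.45 W/m².
Daily total = Q̄ × 24.00 h × 3600 s/h = 419.45 × 24.00 × 3600 / 10⁶ = 36.24 MJ/m².

36.2 MJ/m²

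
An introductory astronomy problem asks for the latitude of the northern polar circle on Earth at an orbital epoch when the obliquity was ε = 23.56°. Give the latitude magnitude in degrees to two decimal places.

66.44°

The polar circle is the lowest latitude that experiences at least one full rotation of continuous daylight at the northern-summer solstice; it lies at |φ| = 90° − ε = 90° − 23.56° = 66.44°.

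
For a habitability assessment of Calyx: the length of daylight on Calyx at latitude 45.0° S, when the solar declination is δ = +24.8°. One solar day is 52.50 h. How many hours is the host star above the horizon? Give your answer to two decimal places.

18.22 h

cos h₀ = −tan ϕ · tan δ = −tan(-45.0°) × tan(+24.800°) = 0.4621, so h₀ = 1.0905 rad = 62.48°.
Daylight = 2h₀/(2π) × 52.50 h = (1.0905/π) × 52.50 = 18.22 h.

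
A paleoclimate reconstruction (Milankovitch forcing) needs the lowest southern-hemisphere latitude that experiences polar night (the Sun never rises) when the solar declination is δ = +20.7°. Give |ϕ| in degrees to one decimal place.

Polar night requires cos h₀ = −tan ϕ tan δ ≥ 1, i.e. tan ϕ tan δ ≤ −1.
The boundary is |tan ϕ| · |tan δ| = 1, so |ϕ| = 90° − |δ| = 90° − 20.7° = 69.3° in the southern hemisphere.

|ϕ| = 69.3°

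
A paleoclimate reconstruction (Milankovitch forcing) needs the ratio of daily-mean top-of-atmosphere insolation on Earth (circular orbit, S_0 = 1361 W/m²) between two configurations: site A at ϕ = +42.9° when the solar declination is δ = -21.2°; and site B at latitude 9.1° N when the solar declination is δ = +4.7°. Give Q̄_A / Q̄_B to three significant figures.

— Configuration A (ϕ=+42.9°):
cos h₀ = −tan(+42.9°) tan(-21.200°) = 0.3604, h₀ = 1.2021 rad.
Bracket: h₀ sin ϕ sin δ + cos ϕ cos δ sin h₀ = 1.2021×0.68072×-0.36162 + 0.73254×0.93232×0.93278 = -0.295911 + 0.637053 = 0.341142.
Q̄ = (S_0/π) × [bracket] = (1361/π) × 0.341142 = 147.79 W/m².
— Configuration B (ϕ=+9.1°):
cos h₀ = −tan(+9.1°) tan(+4.700°) = -0.0132, h₀ = 1.5840 rad.
Bracket: h₀ sin ϕ sin δ + cos ϕ cos δ sin h₀ = 1.5840×0.15816×0.08194 + 0.98741×0.99664×0.99991 = 0.020528 + 0.984004 = 1.004532.
Q̄ = (S_0/π) × [bracket] = (1361/π) × 1.004532 = 435.18 W/m².
Ratio Q̄_A / Q̄_B = 147.79 / 435.18 = 0.3396.

Q̄_A / Q̄_B ≈ 0.340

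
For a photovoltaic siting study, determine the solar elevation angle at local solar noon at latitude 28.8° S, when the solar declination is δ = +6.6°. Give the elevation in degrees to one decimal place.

54.6°

At local noon the hour angle is zero, so the zenith angle equals |φ − δ| = |-28.8° − (+6.600°)| = 35.400°.
Elevation = 90° − 35.400° = 54.6°.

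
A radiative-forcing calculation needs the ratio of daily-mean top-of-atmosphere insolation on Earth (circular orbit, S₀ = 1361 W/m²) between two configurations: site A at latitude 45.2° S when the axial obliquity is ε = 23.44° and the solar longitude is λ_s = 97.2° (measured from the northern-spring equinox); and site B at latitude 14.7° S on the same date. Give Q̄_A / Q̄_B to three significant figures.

Q̄_A / Q̄_B ≈ 0.365

— Configuration A (φ=-45.2°):
Solar declination: sin δ = sin ε · sin λ_s = sin 23.44° × sin 97.2° = 0.39465, so δ = +23.244°.
cos H₀ = −tan(-45.2°) tan(+23.244°) = 0.4325, H₀ = 1.1235 rad.
Bracket: H₀ sin φ sin δ + cos φ cos δ sin H₀ = 1.1235×-0.70957×0.39465 + 0.70463×0.91883×0.90162 = -0.314616 + 0.583741 = 0.269125.
Q̄ = (S₀/π) × [bracket] = (1361/π) × 0.269125 = 116.59 W/m².
— Configuration B (φ=-14.7°):
cos H₀ = −tan(-14.7°) tan(+23.244°) = 0.1127, H₀ = 1.4579 rad.
Bracket: H₀ sin φ sin δ + cos φ cos δ sin H₀ = 1.4579×-0.25376×0.39465 + 0.96727×0.91883×0.99363 = -0.146003 + 0.883095 = 0.737092.
Q̄ = (S₀/π) × [bracket] = (1361/π) × 0.737092 = 319.32 W/m².
Ratio Q̄_A / Q̄_B = 116.59 / 319.32 = 0.3651.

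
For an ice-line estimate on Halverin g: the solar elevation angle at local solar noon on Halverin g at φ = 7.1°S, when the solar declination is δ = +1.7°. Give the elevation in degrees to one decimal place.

At local noon the hour angle is zero, so the zenith angle equals |φ − δ| = |-7.1° − (+1.700°)| = 8.800°.
Elevation = 90° − 8.800° = 81.2°.

81.2°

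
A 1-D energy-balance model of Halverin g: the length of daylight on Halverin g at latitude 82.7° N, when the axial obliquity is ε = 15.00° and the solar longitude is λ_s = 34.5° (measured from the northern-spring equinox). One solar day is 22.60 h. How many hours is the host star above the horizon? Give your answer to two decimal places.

22.60 h

Solar declination: sin δ = sin ε · sin λ_s = sin 15.00° × sin 34.5° = 0.14660, so δ = +8.430°.
Sunrise equation: cos H₀ = −tan φ · tan δ = -1.1569 ≤ −1, so the host star never sets (polar day) and H₀ = π.
Daylight = 2H₀/(2π) × 22.60 h = (3.1416/π) × 22.60 = 22.60 h.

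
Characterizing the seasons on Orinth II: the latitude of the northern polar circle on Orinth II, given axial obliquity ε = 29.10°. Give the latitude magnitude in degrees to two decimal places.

The polar circle is the lowest latitude that experiences at least one full rotation of continuous daylight at the northern-summer solstice; it lies at |φ| = 90° − ε = 90° − 29.10° = 60.90°.

60.90°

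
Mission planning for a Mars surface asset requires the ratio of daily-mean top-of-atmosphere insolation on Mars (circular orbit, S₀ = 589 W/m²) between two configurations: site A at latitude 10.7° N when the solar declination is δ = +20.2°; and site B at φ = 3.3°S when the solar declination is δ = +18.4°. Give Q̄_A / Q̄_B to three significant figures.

— Configuration A (φ=+10.7°):
cos H₀ = −tan(+10.7°) tan(+20.200°) = -0.0695, H₀ = 1.6404 rad.
Bracket: H₀ sin φ sin δ + cos φ cos δ sin H₀ = 1.6404×0.18567×0.34530 + 0.98261×0.93849×0.99758 = 0.105169 + 0.919938 = 1.025107.
Q̄ = (S₀/π) × [bracket] = (589/π) × 1.025107 = 192.19 W/m².
— Configuration B (φ=-3.3°):
cos H₀ = −tan(-3.3°) tan(+18.400°) = 0.0192, H₀ = 1.5516 rad.
Bracket: H₀ sin φ sin δ + cos φ cos δ sin H₀ = 1.5516×-0.05756×0.31565 + 0.99834×0.94888×0.99982 = -0.028191 + 0.947134 = 0.918943.
Q̄ = (S₀/π) × [bracket] = (589/π) × 0.918943 = 172.29 W/m².
Ratio Q̄_A / Q̄_B = 192.19 / 172.29 = 1.116.

Q̄_A / Q̄_B ≈ 1.12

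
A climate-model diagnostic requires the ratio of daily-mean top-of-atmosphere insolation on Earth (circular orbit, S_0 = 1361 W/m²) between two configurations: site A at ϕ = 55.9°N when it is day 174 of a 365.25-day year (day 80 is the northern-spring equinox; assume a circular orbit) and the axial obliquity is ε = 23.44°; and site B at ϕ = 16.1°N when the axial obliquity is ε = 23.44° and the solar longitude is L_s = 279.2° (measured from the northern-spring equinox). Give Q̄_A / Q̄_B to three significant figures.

Q̄_A / Q̄_B ≈ 1.59

— Configuration A (ϕ=+55.9°):
Solar longitude: L_s = 360° × (174 − 80)/365.25 = 92.649°.
sin δ = sin 23.44° × sin 92.649° = 0.39736, so δ = +23.413°.
cos h₀ = −tan(+55.9°) tan(+23.413°) = -0.6396, h₀ = 2.2647 rad.
Bracket: h₀ sin ϕ sin δ + cos ϕ cos δ sin h₀ = 2.2647×0.82806×0.39736 + 0.56064×0.91766×0.76874 = 0.745172 + 0.395499 = 1.140671.
Q̄ = (S_0/π) × [bracket] = (1361/π) × 1.140671 = 494.16 W/m².
— Configuration B (ϕ=+16.1°):
Solar declination: sin δ = sin ε · sin L_s = sin 23.44° × sin 279.2° = -0.39267, so δ = -23.121°.
cos h₀ = −tan(+16.1°) tan(-23.121°) = 0.1232, h₀ = 1.4472 rad.
Bracket: h₀ sin ϕ sin δ + cos ϕ cos δ sin h₀ = 1.4472×0.27731×-0.39267 + 0.96078×0.91968×0.99238 = -0.157588 + 0.876877 = 0.719289.
Q̄ = (S_0/π) × [bracket] = (1361/π) × 0.719289 = 311.61 W/m².
Ratio Q̄_A / Q̄_B = 494.16 / 311.61 = 1.586.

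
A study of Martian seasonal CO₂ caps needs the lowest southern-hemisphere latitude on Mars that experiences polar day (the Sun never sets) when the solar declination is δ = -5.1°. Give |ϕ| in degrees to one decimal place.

Polar day requires cos h₀ = −tan ϕ tan δ ≤ −1, i.e. tan ϕ tan δ ≥ 1.
The boundary is |tan ϕ| · |tan δ| = 1, so |ϕ| = 90° − |δ| = 90° − 5.1° = 84.9° in the southern hemisphere.

|ϕ| = 84.9°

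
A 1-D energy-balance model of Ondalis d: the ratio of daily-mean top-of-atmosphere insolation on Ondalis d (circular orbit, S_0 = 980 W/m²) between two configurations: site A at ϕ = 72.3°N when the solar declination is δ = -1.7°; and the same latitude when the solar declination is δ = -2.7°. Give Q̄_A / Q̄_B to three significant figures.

Q̄_A / Q̄_B ≈ 1.10

— Configuration A (ϕ=+72.3°):
cos h₀ = −tan(+72.3°) tan(-1.700°) = 0.0930, h₀ = 1.4777 rad.
Bracket: h₀ sin ϕ sin δ + cos ϕ cos δ sin h₀ = 1.4777×0.95266×-0.02967 + 0.30403×0.99956×0.99567 = -0.041768 + 0.302580 = 0.260812.
Q̄ = (S_0/π) × [bracket] = (980/π) × 0.260812 = 81.359 W/m².
— Configuration B (ϕ=+72.3°):
cos h₀ = −tan(+72.3°) tan(-2.700°) = 0.1478, h₀ = 1.4225 rad.
Bracket: h₀ sin ϕ sin δ + cos ϕ cos δ sin h₀ = 1.4225×0.95266×-0.04711 + 0.30403×0.99889×0.98902 = -0.063842 + 0.300358 = 0.236516.
Q̄ = (S_0/π) × [bracket] = (980/π) × 0.236516 = 73.780 W/m².
Ratio Q̄_A / Q̄_B = 81.359 / 73.780 = 1.103.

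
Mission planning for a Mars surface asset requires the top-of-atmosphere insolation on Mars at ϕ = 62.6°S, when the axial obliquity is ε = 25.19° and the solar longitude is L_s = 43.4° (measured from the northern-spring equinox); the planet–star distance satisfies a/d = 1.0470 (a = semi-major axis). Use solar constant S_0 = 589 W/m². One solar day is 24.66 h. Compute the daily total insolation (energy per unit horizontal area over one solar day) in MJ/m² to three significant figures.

2.03 MJ/m²

Solar declination: sin δ = sin ε · sin L_s = sin 25.19° × sin 43.4° = 0.29244, so δ = +17.004°.
cos h₀ = −tan(-62.6°) tan(+17.004°) = 0.5900, h₀ = 0.9398 rad.
Bracket: h₀ sin ϕ sin δ + cos ϕ cos δ sin h₀ = 0.9398×-0.88782×0.29244 + 0.46020×0.95628×0.80743 = -0.244004 + 0.355334 = 0.111330.
Inverse-square distance factor (a/d)² = 1.0470² = 1.096209.
Q̄ = (S_0/π) × 1.096209 × [bracket] = (589/π) × 1.096209 × 0.111330 = 22.881 W/m².
Daily total = Q̄ × 24.66 h × 3600 s/h = 22.881 × 24.66 × 3600 / 10⁶ = 2.031 MJ/m².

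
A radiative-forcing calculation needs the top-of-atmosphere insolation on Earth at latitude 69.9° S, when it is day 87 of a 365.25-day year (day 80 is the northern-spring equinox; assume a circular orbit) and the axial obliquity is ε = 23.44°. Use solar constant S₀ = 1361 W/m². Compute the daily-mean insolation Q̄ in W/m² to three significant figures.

Solar longitude: λ_s = 360° × (87 − 80)/365.25 = 6.899°.
sin δ = sin 23.44° × sin 6.899° = 0.04778, so δ = +2.739°.
cos H₀ = −tan(-69.9°) tan(+2.739°) = 0.1307, H₀ = 1.4397 rad.
Bracket: H₀ sin φ sin δ + cos φ cos δ sin H₀ = 1.4397×-0.93909×0.04778 + 0.34366×0.99886×0.99142 = -0.064599 + 0.340323 = 0.275724.
Q̄ = (S₀/π) × [bracket] = (1361/π) × 0.275724 = 119.4 W/m².

Q̄ ≈ 119 W/m²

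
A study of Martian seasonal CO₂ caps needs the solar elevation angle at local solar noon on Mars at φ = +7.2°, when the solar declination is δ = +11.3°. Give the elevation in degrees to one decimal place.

85.9°

At local noon the hour angle is zero, so the zenith angle equals |φ − δ| = |+7.2° − (+11.300°)| = 4.100°.
Elevation = 90° − 4.100° = 85.9°.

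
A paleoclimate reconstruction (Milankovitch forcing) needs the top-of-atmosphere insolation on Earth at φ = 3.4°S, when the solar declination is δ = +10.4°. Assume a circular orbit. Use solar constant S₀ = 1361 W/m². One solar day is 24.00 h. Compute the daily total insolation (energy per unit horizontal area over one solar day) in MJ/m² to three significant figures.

cos H₀ = −tan(-3.4°) tan(+10.400°) = 0.0109, H₀ = 1.5599 rad.
Bracket: H₀ sin φ sin δ + cos φ cos δ sin H₀ = 1.5599×-0.05931×0.18052 + 0.99824×0.98357×0.99994 = -0.016701 + 0.981780 = 0.965079.
Q̄ = (S₀/π) × [bracket] = (1361/π) × 0.965079 = 418.09 W/m².
Daily total = Q̄ × 24.00 h × 3600 s/h = 418.09 × 24.00 × 3600 / 10⁶ = 36.12 MJ/m².

36.1 MJ/m²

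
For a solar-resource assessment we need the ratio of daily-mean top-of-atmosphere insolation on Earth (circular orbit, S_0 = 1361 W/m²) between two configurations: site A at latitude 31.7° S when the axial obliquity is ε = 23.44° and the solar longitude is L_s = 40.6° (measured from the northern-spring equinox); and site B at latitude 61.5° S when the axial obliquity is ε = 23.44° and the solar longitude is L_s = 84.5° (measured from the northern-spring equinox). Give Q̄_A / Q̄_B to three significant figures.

— Configuration A (ϕ=-31.7°):
Solar declination: sin δ = sin ε · sin L_s = sin 23.44° × sin 40.6° = 0.25887, so δ = +15.003°.
cos h₀ = −tan(-31.7°) tan(+15.003°) = 0.1655, h₀ = 1.4045 rad.
Bracket: h₀ sin ϕ sin δ + cos ϕ cos δ sin h₀ = 1.4045×-0.52547×0.25887 + 0.85081×0.96591×0.98621 = -0.191052 + 0.810473 = 0.619421.
Q̄ = (S_0/π) × [bracket] = (1361/π) × 0.619421 = 268.35 W/m².
— Configuration B (ϕ=-61.5°):
Solar declination: sin δ = sin ε · sin L_s = sin 23.44° × sin 84.5° = 0.39596, so δ = +23.326°.
cos h₀ = −tan(-61.5°) tan(+23.326°) = 0.7942, h₀ = 0.6532 rad.
Bracket: h₀ sin ϕ sin δ + cos ϕ cos δ sin h₀ = 0.6532×-0.87882×0.39596 + 0.47716×0.91827×0.60769 = -0.227299 + 0.266266 = 0.038967.
Q̄ = (S_0/π) × [bracket] = (1361/π) × 0.038967 = 16.881 W/m².
Ratio Q̄_A / Q̄_B = 268.35 / 16.881 = 15.90.

Q̄_A / Q̄_B ≈ 15.9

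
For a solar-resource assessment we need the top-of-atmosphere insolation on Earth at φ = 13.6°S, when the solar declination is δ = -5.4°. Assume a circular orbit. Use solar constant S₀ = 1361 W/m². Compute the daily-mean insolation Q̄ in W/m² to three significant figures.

cos H₀ = −tan(-13.6°) tan(-5.400°) = -0.0229, H₀ = 1.5937 rad.
Bracket: H₀ sin φ sin δ + cos φ cos δ sin H₀ = 1.5937×-0.23514×-0.09411 + 0.97196×0.99556×0.99974 = 0.035267 + 0.967393 = 1.002660.
Q̄ = (S₀/π) × [bracket] = (1361/π) × 1.002660 = 434.4 W/m².

Q̄ ≈ 434 W/m²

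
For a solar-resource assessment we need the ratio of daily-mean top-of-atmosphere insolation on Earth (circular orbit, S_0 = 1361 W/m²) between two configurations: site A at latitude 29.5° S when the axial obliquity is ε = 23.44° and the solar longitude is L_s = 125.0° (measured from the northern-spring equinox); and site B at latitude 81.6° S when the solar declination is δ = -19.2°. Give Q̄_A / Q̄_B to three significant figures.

Q̄_A / Q̄_B ≈ 0.574

— Configuration A (ϕ=-29.5°):
Solar declination: sin δ = sin ε · sin L_s = sin 23.44° × sin 125.0° = 0.32585, so δ = +19.017°.
cos h₀ = −tan(-29.5°) tan(+19.017°) = 0.1950, h₀ = 1.3745 rad.
Bracket: h₀ sin ϕ sin δ + cos ϕ cos δ sin h₀ = 1.3745×-0.49242×0.32585 + 0.87036×0.94542×0.98080 = -0.220545 + 0.807057 = 0.586512.
Q̄ = (S_0/π) × [bracket] = (1361/π) × 0.586512 = 254.09 W/m².
— Configuration B (ϕ=-81.6°):
cos h₀ = −tan(-81.6°) tan(-19.200°) = -2.3583 ≤ −1 ⇒ polar day, h₀ = π.
Bracket: h₀ sin ϕ sin δ + cos ϕ cos δ sin h₀ = 3.1416×-0.98927×-0.32887 + 0.14608×0.94438×0.00000 = 1.022092 + 0.000000 = 1.022092.
Q̄ = (S_0/π) × [bracket] = (1361/π) × 1.022092 = 442.79 W/m².
Ratio Q̄_A / Q̄_B = 254.09 / 442.79 = 0.5738.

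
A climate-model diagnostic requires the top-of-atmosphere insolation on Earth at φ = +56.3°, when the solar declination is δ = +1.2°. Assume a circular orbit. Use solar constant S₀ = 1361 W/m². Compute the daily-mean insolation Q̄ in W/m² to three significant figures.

cos H₀ = −tan(+56.3°) tan(+1.200°) = -0.0314, H₀ = 1.6022 rad.
Bracket: H₀ sin φ sin δ + cos φ cos δ sin H₀ = 1.6022×0.83195×0.02094 + 0.55484×0.99978×0.99951 = 0.027912 + 0.554446 = 0.582358.
Q̄ = (S₀/π) × [bracket] = (1361/π) × 0.582358 = 252.3 W/m².

Q̄ ≈ 252 W/m²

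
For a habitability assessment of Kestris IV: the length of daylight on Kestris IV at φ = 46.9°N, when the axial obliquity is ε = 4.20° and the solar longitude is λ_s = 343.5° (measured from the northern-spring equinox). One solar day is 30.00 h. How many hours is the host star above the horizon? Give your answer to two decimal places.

Solar declination: sin δ = sin ε · sin λ_s = sin 4.20° × sin 343.5° = -0.02080, so δ = -1.192°.
cos H₀ = −tan φ · tan δ = −tan(+46.9°) × tan(-1.192°) = 0.0222, so H₀ = 1.5486 rad = 88.73°.
Daylight = 2H₀/(2π) × 30.00 h = (1.5486/π) × 30.00 = 14.79 h.

14.79 h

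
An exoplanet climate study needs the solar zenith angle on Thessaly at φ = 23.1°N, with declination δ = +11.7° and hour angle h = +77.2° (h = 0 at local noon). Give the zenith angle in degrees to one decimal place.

θ_z = 73.8°

cos θ_z = sin φ sin δ + cos φ cos δ cos h = 0.079561 + 0.199551 = 0.279112.
θ_z = arccos(0.279112) = 73.8°.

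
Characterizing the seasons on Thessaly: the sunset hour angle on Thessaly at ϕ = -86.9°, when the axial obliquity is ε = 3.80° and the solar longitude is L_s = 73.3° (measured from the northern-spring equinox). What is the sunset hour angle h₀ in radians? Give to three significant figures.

h₀ = 0.00 rad

Solar declination: sin δ = sin ε · sin L_s = sin 3.80° × sin 73.3° = 0.06348, so δ = +3.640°.
cos h₀ = −tan ϕ · tan δ = 1.1745 ≥ 1, so the host star never rises (polar night) and h₀ = 0.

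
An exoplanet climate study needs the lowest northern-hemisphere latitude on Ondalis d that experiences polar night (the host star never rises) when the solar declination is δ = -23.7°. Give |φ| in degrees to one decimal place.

|φ| = 66.3°

Polar night requires cos H₀ = −tan φ tan δ ≥ 1, i.e. tan φ tan δ ≤ −1.
The boundary is |tan φ| · |tan δ| = 1, so |φ| = 90° − |δ| = 90° − 23.7° = 66.3° in the northern hemisphere.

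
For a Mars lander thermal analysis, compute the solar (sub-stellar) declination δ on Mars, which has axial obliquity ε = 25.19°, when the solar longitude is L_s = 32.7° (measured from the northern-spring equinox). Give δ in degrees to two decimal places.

δ = +13.29°

sin δ = sin ε · sin L_s = sin 25.19° × sin 32.7° = 0.229938.
δ = arcsin(0.229938) = +13.29°.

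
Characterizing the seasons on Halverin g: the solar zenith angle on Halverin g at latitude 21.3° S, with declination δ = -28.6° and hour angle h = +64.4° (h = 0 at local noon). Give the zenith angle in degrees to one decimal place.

cos θ_z = sin φ sin δ + cos φ cos δ cos h = 0.173885 + 0.353450 = 0.527335.
θ_z = arccos(0.527335) = 58.2°.

θ_z = 58.2°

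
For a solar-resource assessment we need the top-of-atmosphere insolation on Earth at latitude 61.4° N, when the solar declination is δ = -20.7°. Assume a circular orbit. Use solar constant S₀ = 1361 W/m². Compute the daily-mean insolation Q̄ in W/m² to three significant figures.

cos H₀ = −tan(+61.4°) tan(-20.700°) = 0.6931, H₀ = 0.8051 rad.
Bracket: H₀ sin φ sin δ + cos φ cos δ sin H₀ = 0.8051×0.87798×-0.35347 + 0.47869×0.93544×0.72088 = -0.249854 + 0.322800 = 0.072946.
Q̄ = (S₀/π) × [bracket] = (1361/π) × 0.072946 = 31.60 W/m².

Q̄ ≈ 31.6 W/m²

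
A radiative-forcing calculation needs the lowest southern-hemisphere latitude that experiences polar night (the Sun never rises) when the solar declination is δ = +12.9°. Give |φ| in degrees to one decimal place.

Polar night requires cos H₀ = −tan φ tan δ ≥ 1, i.e. tan φ tan δ ≤ −1.
The boundary is |tan φ| · |tan δ| = 1, so |φ| = 90° − |δ| = 90° − 12.9° = 77.1° in the southern hemisphere.

|φ| = 77.1°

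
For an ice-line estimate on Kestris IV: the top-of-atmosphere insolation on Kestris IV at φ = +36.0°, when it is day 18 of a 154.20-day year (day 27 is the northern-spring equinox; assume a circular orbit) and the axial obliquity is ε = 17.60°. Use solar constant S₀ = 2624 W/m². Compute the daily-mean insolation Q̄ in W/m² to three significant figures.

Q̄ ≈ 590 W/m²

Solar longitude: λ_s = 360° × (18 − 27)/154.20 = -21.012°, i.e. -21.012° + 360° = 338.988°.
sin δ = sin 17.60° × sin 338.988° = -0.10842, so δ = -6.224°.
cos H₀ = −tan(+36.0°) tan(-6.224°) = 0.0792, H₀ = 1.4915 rad.
Bracket: H₀ sin φ sin δ + cos φ cos δ sin H₀ = 1.4915×0.58779×-0.10842 + 0.80902×0.99411×0.99686 = -0.095051 + 0.801730 = 0.706679.
Q̄ = (S₀/π) × [bracket] = (2624/π) × 0.706679 = 590.3 W/m².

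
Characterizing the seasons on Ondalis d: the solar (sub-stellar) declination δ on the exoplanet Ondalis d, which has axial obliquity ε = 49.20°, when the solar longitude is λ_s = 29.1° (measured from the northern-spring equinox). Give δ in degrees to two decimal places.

sin δ = sin ε · sin λ_s = sin 49.20° × sin 29.1° = 0.368153.
δ = arcsin(0.368153) = +21.60°.

δ = +21.60°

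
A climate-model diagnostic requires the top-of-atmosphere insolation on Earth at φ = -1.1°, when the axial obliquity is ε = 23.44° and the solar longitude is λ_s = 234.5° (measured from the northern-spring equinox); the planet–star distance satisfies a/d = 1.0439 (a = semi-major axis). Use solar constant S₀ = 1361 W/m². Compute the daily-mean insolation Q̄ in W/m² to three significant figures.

Solar declination: sin δ = sin ε · sin λ_s = sin 23.44° × sin 234.5° = -0.32385, so δ = -18.896°.
cos H₀ = −tan(-1.1°) tan(-18.896°) = -0.0066, H₀ = 1.5774 rad.
Bracket: H₀ sin φ sin δ + cos φ cos δ sin H₀ = 1.5774×-0.01920×-0.32385 + 0.99982×0.94611×0.99998 = 0.009808 + 0.945921 = 0.955729.
Inverse-square distance factor (a/d)² = 1.0439² = 1.089727.
Q̄ = (S₀/π) × 1.089727 × [bracket] = (1361/π) × 1.089727 × 0.955729 = 451.2 W/m².

Q̄ ≈ 451 W/m²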